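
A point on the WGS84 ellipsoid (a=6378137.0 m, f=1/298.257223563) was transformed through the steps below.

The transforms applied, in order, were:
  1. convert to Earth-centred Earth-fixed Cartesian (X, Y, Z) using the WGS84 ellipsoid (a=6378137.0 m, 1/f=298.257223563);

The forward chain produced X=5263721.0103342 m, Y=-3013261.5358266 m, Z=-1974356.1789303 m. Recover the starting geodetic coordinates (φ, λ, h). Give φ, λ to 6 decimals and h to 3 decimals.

φ=-18.144783°, λ=-29.789344°, h=2368.276 m

start: X=5263721.0103, Y=-3013261.5358, Z=-1974356.1789 m
→ geod (Bowring, a=6378137.000): φ=-18.14478300°, λ=-29.78934400°, h=2368.2760 m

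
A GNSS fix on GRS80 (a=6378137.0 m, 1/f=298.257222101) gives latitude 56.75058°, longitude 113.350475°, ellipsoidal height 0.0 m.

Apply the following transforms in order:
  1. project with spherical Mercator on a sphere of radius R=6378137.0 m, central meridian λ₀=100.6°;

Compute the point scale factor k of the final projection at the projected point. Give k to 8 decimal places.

1.82386976

start: φ=56.750580°, λ=113.350475°, h=0.000 m
→ into merc (λ₀=100.6°): φ=56.75058000°, λ−λ₀=12.75047500°
scale k = 1.82386976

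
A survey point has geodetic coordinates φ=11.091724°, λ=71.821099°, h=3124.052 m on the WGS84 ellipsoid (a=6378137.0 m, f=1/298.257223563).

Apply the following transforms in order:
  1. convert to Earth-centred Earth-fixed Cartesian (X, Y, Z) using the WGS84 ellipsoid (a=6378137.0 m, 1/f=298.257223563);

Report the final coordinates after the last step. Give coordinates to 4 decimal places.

start: φ=11.091724°, λ=71.821099°, h=3124.052 m
→ ECEF (a=6378137.000, f=1/298.257223563): X=1953911.8313, Y=5950240.5653, Z=1219565.2525

X=1953911.8313 m, Y=5950240.5653 m, Z=1219565.2525 m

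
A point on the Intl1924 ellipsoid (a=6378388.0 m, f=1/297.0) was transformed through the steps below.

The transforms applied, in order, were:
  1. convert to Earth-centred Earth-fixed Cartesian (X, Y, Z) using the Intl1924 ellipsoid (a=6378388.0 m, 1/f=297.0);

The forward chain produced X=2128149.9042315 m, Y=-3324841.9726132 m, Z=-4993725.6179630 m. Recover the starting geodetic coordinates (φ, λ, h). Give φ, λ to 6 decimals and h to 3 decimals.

φ=-51.861022°, λ=-57.377688°, h=456.677 m

start: X=2128149.9042, Y=-3324841.9726, Z=-4993725.6180 m
→ geod (Bowring, a=6378388.000): φ=-51.86102200°, λ=-57.37768800°, h=456.6770 m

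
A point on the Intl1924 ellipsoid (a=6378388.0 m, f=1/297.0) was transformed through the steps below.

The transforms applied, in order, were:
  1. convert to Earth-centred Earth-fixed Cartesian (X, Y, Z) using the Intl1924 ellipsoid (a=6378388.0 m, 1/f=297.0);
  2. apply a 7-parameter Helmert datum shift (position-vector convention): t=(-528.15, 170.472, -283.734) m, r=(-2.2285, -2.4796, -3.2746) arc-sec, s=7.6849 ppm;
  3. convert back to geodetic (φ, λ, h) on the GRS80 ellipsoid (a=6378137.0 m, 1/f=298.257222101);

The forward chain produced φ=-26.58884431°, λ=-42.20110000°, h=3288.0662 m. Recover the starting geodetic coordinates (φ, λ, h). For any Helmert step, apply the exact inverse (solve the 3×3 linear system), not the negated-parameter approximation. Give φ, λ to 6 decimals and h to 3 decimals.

φ=-26.586103°, λ=-42.197900°, h=3331.882 m

start: φ=-26.588844°, λ=-42.201100°, h=3288.066 m
→ ECEF (a=6378137.000, f=1/298.257222101): X=4230189.4291, Y=-3835849.5365, Z=-2839022.5600
→ Helmert⁻¹: X=4230711.8377, Y=-3835892.6931, Z=-2838809.3133
→ geod (Bowring, a=6378388.000): φ=-26.58610300°, λ=-42.19790000°, h=3331.8820 m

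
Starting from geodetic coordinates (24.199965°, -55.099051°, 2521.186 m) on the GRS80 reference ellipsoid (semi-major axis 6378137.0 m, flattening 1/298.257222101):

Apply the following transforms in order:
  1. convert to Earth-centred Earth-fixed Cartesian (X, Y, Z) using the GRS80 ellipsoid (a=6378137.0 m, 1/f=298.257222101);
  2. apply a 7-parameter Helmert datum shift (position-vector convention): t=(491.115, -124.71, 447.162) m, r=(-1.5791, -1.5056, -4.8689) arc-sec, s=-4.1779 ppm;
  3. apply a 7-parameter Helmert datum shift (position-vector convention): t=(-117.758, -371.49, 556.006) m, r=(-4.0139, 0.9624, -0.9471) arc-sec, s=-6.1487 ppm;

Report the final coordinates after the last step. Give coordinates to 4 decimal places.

X=3331998.2098 m, Y=-4776326.1506 m, Z=2600649.0044 m

start: φ=24.199965°, λ=-55.099051°, h=2521.186 m
→ ECEF (a=6378137.000, f=1/298.257222101): X=3331800.7685, Y=-4775855.8201, Z=2599534.4083
→ Helmert 7p (PV): X=3332146.2547, Y=-4776019.3230, Z=2600031.5919
→ Helmert 7p (PV): X=3331998.2098, Y=-4776326.1506, Z=2600649.0044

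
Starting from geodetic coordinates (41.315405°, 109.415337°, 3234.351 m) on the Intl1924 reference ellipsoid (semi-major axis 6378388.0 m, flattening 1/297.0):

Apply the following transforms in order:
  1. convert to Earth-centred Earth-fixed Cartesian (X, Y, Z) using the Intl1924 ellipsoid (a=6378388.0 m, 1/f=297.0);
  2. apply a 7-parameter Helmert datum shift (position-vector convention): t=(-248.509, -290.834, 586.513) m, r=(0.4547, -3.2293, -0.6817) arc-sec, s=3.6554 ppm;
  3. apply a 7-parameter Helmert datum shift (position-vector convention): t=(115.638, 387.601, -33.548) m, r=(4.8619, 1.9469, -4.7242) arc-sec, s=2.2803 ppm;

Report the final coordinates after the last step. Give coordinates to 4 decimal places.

start: φ=41.315405°, λ=109.415337°, h=3234.351 m
→ ECEF (a=6378388.000, f=1/297.0): X=-1595647.0325, Y=4527216.9787, Z=4191002.4914
→ Helmert 7p (PV): X=-1595952.0268, Y=4526938.7282, Z=4191589.3225
→ Helmert 7p (PV): X=-1595696.7809, Y=4527274.4042, Z=4191687.1020

X=-1595696.7809 m, Y=4527274.4042 m, Z=4191687.1020 m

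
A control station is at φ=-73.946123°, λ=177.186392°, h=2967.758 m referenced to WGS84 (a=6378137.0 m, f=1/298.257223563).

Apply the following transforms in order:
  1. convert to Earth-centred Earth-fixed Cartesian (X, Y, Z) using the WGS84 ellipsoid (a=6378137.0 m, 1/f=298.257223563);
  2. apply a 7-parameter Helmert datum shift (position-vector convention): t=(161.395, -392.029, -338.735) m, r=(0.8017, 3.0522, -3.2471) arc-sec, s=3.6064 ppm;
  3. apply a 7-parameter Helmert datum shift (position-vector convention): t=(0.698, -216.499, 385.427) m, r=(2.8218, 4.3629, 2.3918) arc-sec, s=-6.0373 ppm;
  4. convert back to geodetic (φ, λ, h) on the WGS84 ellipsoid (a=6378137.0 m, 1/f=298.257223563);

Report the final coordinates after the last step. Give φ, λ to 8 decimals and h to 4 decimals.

φ=-73.94556271°, λ=177.20244854°, h=2853.9972 m

start: φ=-73.946123°, λ=177.186392°, h=2967.758 m
→ ECEF (a=6378137.000, f=1/298.257223563): X=-1767981.8583, Y=86889.6514, Z=-6110130.5695
→ Helmert 7p (PV): X=-1767915.8863, Y=86549.5167, Z=-6110464.8406
→ Helmert 7p (PV): X=-1768034.7659, Y=86395.5885, Z=-6110003.9442
→ geod (Bowring, a=6378137.000): φ=-73.94556271°, λ=177.20244854°, h=2853.9972 m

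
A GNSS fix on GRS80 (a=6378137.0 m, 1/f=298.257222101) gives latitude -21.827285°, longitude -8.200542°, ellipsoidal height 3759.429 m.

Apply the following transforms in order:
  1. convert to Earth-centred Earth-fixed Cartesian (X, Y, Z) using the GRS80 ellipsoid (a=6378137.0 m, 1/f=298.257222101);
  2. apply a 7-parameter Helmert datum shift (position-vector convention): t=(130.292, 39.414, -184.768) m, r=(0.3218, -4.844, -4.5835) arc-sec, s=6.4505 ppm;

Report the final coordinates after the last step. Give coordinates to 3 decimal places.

X=5866712.007 m, Y=-845525.985 m, Z=-2358131.443 m

start: φ=-21.827285°, λ=-8.200542°, h=3759.429 m
→ ECEF (a=6378137.000, f=1/298.257222101): X=5866507.2814, Y=-845433.2612, Z=-2358067.9170
→ Helmert 7p (PV): X=5866712.0066, Y=-845525.9848, Z=-2358131.4426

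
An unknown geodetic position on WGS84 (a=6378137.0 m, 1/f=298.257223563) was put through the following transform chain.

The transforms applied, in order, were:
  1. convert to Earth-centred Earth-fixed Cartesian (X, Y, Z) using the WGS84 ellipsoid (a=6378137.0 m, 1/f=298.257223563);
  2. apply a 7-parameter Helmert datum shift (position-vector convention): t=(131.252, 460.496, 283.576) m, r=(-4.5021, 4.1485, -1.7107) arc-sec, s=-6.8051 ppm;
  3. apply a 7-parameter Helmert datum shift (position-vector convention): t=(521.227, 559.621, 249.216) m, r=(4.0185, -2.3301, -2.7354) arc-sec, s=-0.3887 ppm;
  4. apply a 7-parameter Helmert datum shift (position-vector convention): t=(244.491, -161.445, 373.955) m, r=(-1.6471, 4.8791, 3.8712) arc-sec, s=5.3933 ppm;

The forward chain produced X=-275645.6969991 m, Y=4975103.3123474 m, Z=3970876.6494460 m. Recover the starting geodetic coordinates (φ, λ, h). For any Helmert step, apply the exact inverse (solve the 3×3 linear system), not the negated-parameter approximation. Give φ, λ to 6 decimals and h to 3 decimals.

start: X=-275645.6970, Y=4975103.3123, Z=3970876.6494 m
→ Helmert⁻¹: X=-275889.2455, Y=4975211.3963, Z=3970514.4833
→ Helmert⁻¹: X=-276431.7031, Y=4974727.3909, Z=3970173.0145
→ Helmert⁻¹: X=-276685.9388, Y=4974211.7979, Z=3970019.4604
→ geod (Bowring, a=6378137.000): φ=38.73863200°, λ=93.18374400°, h=468.3620 m

φ=38.738632°, λ=93.183744°, h=468.362 m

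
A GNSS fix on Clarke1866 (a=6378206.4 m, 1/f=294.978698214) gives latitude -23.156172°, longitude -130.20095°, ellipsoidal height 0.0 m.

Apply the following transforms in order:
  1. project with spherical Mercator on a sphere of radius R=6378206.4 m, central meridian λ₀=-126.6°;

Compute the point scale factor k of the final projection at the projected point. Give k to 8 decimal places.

1.08762279

start: φ=-23.156172°, λ=-130.200950°, h=0.000 m
→ into merc (λ₀=-126.6°): φ=-23.15617200°, λ−λ₀=-3.60095000°
scale k = 1.08762279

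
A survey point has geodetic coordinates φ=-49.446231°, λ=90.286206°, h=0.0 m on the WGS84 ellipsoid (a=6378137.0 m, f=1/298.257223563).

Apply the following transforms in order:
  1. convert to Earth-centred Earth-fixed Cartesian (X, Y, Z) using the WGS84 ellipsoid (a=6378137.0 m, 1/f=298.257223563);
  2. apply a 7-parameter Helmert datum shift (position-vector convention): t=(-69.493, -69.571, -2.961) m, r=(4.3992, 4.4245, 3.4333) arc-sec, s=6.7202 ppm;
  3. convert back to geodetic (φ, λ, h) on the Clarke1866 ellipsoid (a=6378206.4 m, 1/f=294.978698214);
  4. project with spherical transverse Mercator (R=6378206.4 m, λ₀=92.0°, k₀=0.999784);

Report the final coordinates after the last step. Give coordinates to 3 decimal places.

E=-123763.742 m, N=-5504757.249 m

start: φ=-49.446231°, λ=90.286206°, h=0.000 m
→ ECEF (a=6378137.000, f=1/298.257223563): X=-20754.3965, Y=4154802.6007, Z=-4822970.9137
→ Helmert 7p (PV): X=-20996.6428, Y=4154863.4700, Z=-4822917.2269
→ geod (Bowring, a=6378206.400): φ=-49.44760755°, λ=90.28954231°, h=67.3259 m
→ tm (R=6378206.4, λ₀=92.0°): E=-123763.7424, N=-5504757.2491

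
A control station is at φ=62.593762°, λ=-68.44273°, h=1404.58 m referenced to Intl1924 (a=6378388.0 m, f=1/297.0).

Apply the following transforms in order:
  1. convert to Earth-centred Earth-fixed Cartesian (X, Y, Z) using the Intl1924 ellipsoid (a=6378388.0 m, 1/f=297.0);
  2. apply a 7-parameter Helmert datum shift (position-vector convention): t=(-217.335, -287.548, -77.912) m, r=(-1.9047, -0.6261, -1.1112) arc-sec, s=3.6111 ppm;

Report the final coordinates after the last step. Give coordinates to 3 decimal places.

X=1081620.373 m, Y=-2738696.995 m, Z=5640621.676 m

start: φ=62.593762°, λ=-68.442730°, h=1404.580 m
→ ECEF (a=6378388.000, f=1/297.0): X=1081865.6756, Y=-2738445.8175, Z=5640650.6480
→ Helmert 7p (PV): X=1081620.3728, Y=-2738696.9952, Z=5640621.6764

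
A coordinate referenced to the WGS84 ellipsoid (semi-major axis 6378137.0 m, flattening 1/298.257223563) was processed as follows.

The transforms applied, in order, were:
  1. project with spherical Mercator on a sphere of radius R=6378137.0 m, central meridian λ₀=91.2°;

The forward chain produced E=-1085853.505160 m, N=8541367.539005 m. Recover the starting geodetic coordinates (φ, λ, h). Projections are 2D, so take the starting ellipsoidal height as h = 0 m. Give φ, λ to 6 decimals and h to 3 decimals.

φ=60.630050°, λ=81.445612°, h=0.000 m

start: E=-1085853.5052, N=8541367.5390 m
→ merc⁻¹: φ=60.63005000°, λ=81.44561200°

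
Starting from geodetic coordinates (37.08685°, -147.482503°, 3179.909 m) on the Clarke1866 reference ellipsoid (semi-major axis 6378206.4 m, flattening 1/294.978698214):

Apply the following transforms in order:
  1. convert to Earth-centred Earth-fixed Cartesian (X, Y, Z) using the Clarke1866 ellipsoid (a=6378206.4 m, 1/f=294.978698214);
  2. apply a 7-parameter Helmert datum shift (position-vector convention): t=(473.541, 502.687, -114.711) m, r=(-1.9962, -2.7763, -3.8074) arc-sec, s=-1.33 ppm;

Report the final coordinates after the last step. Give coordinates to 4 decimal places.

X=-4297424.1541 m, Y=-2739224.2123 m, Z=3826660.1893 m

start: φ=37.086850°, λ=-147.482503°, h=3179.909 m
→ ECEF (a=6378206.400, f=1/294.978698214): X=-4297801.3286, Y=-2739846.9106, Z=3826811.3220
→ Helmert 7p (PV): X=-4297424.1541, Y=-2739224.2123, Z=3826660.1893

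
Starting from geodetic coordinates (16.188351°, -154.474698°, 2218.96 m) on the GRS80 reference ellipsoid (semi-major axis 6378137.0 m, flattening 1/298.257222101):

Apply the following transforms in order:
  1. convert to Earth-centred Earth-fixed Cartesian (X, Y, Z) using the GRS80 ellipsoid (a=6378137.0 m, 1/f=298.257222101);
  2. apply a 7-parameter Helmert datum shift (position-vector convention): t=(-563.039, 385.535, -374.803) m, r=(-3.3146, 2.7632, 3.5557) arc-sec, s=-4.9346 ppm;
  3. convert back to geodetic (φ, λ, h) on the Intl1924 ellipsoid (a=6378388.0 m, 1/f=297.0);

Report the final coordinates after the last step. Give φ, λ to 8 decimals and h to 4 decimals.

φ=16.18577504°, λ=-154.47937473°, h=2167.7080 m

start: φ=16.188351°, λ=-154.474698°, h=2218.960 m
→ ECEF (a=6378137.000, f=1/298.257222101): X=-5530753.7680, Y=-2641032.9146, Z=1767372.6023
→ Helmert 7p (PV): X=-5531220.3114, Y=-2640701.2878, Z=1767105.6100
→ geod (Bowring, a=6378388.000): φ=16.18577504°, λ=-154.47937473°, h=2167.7080 m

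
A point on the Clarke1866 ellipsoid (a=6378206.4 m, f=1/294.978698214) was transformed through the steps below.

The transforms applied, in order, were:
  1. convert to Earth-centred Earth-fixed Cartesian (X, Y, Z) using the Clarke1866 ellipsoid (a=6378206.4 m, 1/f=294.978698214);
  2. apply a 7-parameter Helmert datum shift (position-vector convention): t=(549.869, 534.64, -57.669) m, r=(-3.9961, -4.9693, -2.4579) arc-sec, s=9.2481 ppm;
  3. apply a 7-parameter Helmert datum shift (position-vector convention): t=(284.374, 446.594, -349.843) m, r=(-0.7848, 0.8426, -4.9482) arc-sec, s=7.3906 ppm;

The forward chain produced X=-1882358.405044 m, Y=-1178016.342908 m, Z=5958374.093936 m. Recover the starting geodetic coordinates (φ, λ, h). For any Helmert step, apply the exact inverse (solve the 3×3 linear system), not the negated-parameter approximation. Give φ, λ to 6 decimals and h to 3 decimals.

start: X=-1882358.4050, Y=-1178016.3429, Z=5958374.0939 m
→ Helmert⁻¹: X=-1882624.9345, Y=-1178522.0624, Z=5958667.7241
→ Helmert⁻¹: X=-1882999.7805, Y=-1179183.6783, Z=5958692.8065
→ geod (Bowring, a=6378206.400): φ=69.67866800°, λ=-147.94412600°, h=205.6540 m

φ=69.678668°, λ=-147.944126°, h=205.654 m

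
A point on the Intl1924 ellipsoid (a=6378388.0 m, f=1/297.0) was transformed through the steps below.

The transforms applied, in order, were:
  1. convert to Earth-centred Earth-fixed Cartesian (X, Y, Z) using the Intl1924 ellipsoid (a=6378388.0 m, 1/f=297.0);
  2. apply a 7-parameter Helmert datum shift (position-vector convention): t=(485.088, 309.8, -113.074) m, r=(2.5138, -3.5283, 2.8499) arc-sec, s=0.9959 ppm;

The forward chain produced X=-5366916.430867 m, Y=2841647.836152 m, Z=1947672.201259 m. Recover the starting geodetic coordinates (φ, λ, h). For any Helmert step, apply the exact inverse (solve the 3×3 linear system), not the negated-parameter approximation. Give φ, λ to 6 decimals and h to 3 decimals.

start: X=-5366916.4309, Y=2841647.8362, Z=1947672.2013 m
→ Helmert⁻¹: X=-5367323.5951, Y=2841433.1040, Z=1947840.5179
→ geod (Bowring, a=6378388.000): φ=17.89555800°, λ=152.10348900°, h=1397.3160 m

φ=17.895558°, λ=152.103489°, h=1397.316 m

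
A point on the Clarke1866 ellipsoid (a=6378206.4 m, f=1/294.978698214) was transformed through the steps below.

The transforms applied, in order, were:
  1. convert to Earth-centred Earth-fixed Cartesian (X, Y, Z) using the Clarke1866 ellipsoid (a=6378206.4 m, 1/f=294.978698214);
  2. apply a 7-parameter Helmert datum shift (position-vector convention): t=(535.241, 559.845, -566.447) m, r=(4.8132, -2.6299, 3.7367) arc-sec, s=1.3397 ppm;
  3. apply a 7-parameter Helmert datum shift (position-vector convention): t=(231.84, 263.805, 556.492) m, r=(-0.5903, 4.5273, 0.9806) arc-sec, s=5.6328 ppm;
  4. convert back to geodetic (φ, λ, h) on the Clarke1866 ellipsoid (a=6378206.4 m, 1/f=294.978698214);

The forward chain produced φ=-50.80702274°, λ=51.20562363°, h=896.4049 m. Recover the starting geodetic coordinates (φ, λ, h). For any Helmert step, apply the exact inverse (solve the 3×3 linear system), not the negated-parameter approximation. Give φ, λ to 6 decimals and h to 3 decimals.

φ=-50.815371°, λ=51.204078°, h=135.190 m

start: φ=-50.807023°, λ=51.205624°, h=896.405 m
→ ECEF (a=6378206.400, f=1/294.978698214): X=2530789.7708, Y=3148300.3827, Z=-4920496.8269
→ Helmert⁻¹: X=2530666.6527, Y=3148020.8977, Z=-4920961.0450
→ Helmert⁻¹: X=2530122.3017, Y=3147296.1803, Z=-4920493.7079
→ geod (Bowring, a=6378206.400): φ=-50.81537100°, λ=51.20407800°, h=135.1900 m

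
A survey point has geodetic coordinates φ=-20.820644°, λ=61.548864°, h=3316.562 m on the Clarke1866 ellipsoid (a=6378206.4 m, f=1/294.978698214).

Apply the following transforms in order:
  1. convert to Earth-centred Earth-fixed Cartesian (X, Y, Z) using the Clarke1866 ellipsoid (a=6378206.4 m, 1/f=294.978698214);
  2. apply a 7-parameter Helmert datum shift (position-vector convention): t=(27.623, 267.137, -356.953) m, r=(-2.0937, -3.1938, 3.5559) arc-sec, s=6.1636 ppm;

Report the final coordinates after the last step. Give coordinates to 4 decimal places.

X=2842887.2158 m, Y=5246957.2600 m, Z=-2254270.8457 m

start: φ=-20.820644°, λ=61.548864°, h=3316.562 m
→ ECEF (a=6378206.400, f=1/294.978698214): X=2842897.6207, Y=5246631.6528, Z=-2253890.7638
→ Helmert 7p (PV): X=2842887.2158, Y=5246957.2600, Z=-2254270.8457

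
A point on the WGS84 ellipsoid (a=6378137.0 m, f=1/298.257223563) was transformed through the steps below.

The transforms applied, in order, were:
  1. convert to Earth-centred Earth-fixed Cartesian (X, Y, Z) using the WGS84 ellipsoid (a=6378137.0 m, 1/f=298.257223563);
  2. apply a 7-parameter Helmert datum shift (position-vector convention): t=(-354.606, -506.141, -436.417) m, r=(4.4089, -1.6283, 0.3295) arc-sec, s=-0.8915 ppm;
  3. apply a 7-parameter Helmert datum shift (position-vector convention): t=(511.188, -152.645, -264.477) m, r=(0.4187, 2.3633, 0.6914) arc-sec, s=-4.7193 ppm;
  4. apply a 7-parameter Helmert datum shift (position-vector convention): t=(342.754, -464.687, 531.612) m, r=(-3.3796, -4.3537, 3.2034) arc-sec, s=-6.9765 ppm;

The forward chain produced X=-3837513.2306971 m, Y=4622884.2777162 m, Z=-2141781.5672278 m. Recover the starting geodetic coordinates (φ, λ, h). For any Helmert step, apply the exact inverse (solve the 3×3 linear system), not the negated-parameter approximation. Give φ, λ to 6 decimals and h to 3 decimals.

φ=-19.736782°, λ=129.692499°, h=3885.227 m

start: X=-3837513.2307, Y=4622884.2777, Z=-2141781.5672 m
→ Helmert⁻¹: X=-3837856.1702, Y=4623475.9226, Z=-2142171.3637
→ Helmert⁻¹: X=-3838345.4324, Y=4623658.9061, Z=-2141970.3589
→ Helmert⁻¹: X=-3838003.7674, Y=4624129.5240, Z=-2141604.3936
→ geod (Bowring, a=6378137.000): φ=-19.73678200°, λ=129.69249900°, h=3885.2270 m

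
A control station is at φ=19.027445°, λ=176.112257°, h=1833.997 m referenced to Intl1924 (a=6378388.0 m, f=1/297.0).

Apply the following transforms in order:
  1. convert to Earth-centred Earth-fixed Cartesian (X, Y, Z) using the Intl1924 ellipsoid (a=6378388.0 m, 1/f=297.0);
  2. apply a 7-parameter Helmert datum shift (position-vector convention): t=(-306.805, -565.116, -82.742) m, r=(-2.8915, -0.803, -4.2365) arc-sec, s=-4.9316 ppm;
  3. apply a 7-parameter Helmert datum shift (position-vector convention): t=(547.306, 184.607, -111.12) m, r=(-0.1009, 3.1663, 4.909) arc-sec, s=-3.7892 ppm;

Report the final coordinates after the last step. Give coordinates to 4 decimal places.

start: φ=19.027445°, λ=176.112257°, h=1833.997 m
→ ECEF (a=6378388.000, f=1/297.0): X=-6019893.3261, Y=409101.3830, Z=2066845.1557
→ Helmert 7p (PV): X=-6020170.0871, Y=408686.8660, Z=2066723.0502
→ Helmert 7p (PV): X=-6019577.9706, Y=408727.6589, Z=2066696.3123

X=-6019577.9706 m, Y=408727.6589 m, Z=2066696.3123 m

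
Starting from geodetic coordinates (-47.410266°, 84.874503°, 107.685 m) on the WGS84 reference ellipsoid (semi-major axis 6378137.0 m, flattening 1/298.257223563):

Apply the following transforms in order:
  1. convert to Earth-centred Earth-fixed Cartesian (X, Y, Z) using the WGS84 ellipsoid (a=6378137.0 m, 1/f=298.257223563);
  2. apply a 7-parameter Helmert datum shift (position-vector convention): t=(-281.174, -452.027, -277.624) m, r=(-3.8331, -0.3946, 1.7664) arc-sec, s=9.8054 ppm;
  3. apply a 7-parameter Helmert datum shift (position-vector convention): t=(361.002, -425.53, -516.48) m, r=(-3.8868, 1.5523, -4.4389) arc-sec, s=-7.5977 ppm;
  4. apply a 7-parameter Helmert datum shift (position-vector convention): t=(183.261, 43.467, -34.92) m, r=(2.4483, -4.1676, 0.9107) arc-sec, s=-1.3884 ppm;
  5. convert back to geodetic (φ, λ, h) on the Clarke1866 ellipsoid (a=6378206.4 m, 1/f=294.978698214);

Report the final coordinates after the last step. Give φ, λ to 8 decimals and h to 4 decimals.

φ=-47.42417286°, λ=84.86851174°, h=237.0214 m

start: φ=-47.410266°, λ=84.874503°, h=107.685 m
→ ECEF (a=6378137.000, f=1/298.257223563): X=386321.5374, Y=4307000.4601, Z=-4672831.1749
→ Helmert 7p (PV): X=386016.2066, Y=4306507.1354, Z=-4673233.9183
→ Helmert 7p (PV): X=386431.7834, Y=4305952.5182, Z=-4673798.9476
→ Helmert 7p (PV): X=386689.9307, Y=4306047.1895, Z=-4673768.4603
→ geod (Bowring, a=6378206.400): φ=-47.42417286°, λ=84.86851174°, h=237.0214 m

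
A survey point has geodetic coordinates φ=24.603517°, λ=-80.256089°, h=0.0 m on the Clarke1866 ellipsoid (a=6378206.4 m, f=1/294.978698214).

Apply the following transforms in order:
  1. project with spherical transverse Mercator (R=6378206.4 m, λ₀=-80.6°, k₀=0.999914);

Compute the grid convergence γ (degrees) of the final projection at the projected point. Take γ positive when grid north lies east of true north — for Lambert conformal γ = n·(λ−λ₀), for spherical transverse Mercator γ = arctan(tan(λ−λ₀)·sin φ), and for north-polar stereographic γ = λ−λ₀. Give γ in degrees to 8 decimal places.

start: φ=24.603517°, λ=-80.256089°, h=0.000 m
→ into tm (λ₀=-80.6°): φ=24.60351700°, λ−λ₀=0.34391100°
convergence γ = 0.14318416°

0.14318416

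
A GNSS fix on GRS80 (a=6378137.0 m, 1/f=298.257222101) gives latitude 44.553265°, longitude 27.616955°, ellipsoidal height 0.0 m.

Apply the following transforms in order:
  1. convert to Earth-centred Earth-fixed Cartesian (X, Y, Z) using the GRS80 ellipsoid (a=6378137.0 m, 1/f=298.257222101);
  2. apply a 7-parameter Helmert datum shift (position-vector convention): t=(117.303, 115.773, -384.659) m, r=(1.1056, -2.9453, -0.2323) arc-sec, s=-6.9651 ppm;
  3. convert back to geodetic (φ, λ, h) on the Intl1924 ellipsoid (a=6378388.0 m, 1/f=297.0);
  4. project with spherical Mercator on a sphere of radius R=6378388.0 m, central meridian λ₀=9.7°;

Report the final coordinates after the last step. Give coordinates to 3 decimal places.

E=1994656.815 m, N=5551406.062 m

start: φ=44.553265°, λ=27.616955°, h=0.000 m
→ ECEF (a=6378137.000, f=1/298.257222101): X=4033868.5472, Y=2110375.7008, Z=4452107.9483
→ Helmert 7p (PV): X=4033896.5585, Y=2110448.3683, Z=4451761.1917
→ geod (Bowring, a=6378388.000): φ=44.55149400°, λ=27.61760192°, h=-407.6855 m
→ merc (R=6378388.0, λ₀=9.7°): E=1994656.8154, N=5551406.0617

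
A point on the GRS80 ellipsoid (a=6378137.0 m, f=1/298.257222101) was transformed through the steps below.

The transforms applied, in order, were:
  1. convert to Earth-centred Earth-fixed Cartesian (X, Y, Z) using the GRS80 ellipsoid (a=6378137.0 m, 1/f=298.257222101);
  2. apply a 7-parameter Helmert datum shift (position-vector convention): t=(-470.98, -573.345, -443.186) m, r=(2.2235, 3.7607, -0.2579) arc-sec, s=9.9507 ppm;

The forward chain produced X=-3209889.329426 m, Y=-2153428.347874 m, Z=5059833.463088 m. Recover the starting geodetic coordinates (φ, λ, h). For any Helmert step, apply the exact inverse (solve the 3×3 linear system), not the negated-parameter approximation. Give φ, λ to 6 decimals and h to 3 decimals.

start: X=-3209889.3294, Y=-2153428.3479, Z=5059833.4631 m
→ Helmert⁻¹: X=-3209475.9815, Y=-2152783.0456, Z=5060190.9865
→ geod (Bowring, a=6378137.000): φ=52.81541100°, λ=-146.14793400°, h=2555.9580 m

φ=52.815411°, λ=-146.147934°, h=2555.958 m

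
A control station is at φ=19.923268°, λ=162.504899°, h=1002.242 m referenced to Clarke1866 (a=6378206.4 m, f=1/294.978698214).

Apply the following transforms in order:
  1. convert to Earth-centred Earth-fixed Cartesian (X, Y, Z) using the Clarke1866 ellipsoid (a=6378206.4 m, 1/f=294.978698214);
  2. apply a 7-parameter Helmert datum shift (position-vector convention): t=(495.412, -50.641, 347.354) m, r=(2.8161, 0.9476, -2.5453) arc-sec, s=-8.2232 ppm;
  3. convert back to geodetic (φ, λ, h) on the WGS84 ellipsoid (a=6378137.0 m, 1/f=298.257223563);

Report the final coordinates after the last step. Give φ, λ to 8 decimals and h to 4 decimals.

φ=19.92683520°, λ=162.50347092°, h=651.6282 m

start: φ=19.923268°, λ=162.504899°, h=1002.242 m
→ ECEF (a=6378206.400, f=1/294.978698214): X=-5722236.3590, Y=1803676.2957, Z=2159925.4461
→ Helmert 7p (PV): X=-5721661.7120, Y=1803651.9455, Z=2160305.9519
→ geod (Bowring, a=6378137.000): φ=19.92683520°, λ=162.50347092°, h=651.6282 m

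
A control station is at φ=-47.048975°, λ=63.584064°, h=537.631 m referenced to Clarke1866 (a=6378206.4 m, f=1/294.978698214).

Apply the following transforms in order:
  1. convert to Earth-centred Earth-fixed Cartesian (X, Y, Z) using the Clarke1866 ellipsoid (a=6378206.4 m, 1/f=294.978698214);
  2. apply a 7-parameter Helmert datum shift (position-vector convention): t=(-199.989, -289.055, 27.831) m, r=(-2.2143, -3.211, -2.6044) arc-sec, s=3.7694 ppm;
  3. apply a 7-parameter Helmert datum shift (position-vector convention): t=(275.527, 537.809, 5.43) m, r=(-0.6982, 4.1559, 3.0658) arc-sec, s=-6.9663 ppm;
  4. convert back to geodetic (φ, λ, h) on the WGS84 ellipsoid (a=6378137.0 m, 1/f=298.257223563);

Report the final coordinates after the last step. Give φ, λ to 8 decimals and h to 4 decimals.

φ=-47.04578991°, λ=63.58462488°, h=610.0952 m

start: φ=-47.048975°, λ=63.584064°, h=537.631 m
→ ECEF (a=6378206.400, f=1/294.978698214): X=1937117.3265, Y=3899573.8346, Z=-4645665.7363
→ Helmert 7p (PV): X=1937046.1985, Y=3899225.1471, Z=-4645667.1237
→ Helmert 7p (PV): X=1937156.6740, Y=3899748.8585, Z=-4645681.5573
→ geod (Bowring, a=6378137.000): φ=-47.04578991°, λ=63.58462488°, h=610.0952 m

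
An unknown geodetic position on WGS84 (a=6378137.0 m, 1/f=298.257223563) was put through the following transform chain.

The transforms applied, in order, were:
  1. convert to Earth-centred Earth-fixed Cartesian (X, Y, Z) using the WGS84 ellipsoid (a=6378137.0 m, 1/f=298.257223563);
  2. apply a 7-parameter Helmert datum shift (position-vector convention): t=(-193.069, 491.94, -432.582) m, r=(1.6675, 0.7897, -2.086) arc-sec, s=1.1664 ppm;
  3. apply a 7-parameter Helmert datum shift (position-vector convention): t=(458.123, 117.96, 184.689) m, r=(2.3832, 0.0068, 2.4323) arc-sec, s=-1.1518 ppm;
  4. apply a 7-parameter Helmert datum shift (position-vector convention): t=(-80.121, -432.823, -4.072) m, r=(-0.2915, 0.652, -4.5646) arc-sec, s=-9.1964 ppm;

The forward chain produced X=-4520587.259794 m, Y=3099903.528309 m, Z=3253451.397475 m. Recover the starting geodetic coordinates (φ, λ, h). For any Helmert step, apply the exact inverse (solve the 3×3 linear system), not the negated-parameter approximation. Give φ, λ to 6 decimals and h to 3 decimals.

start: X=-4520587.2598, Y=3099903.5283, Z=3253451.3975 m
→ Helmert⁻¹: X=-4520627.6039, Y=3100260.2250, Z=3253475.4816
→ Helmert⁻¹: X=-4521054.4832, Y=3100236.7370, Z=3253258.5703
→ Helmert⁻¹: X=-4520899.9460, Y=3099721.7639, Z=3253644.9896
→ geod (Bowring, a=6378137.000): φ=30.86118200°, λ=145.56380300°, h=1858.4420 m

φ=30.861182°, λ=145.563803°, h=1858.442 m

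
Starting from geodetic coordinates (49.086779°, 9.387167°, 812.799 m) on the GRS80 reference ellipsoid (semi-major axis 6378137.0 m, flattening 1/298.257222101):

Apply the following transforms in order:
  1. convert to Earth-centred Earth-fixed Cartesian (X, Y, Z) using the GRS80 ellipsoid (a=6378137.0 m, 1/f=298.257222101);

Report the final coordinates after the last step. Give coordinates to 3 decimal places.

start: φ=49.086779°, λ=9.387167°, h=812.799 m
→ ECEF (a=6378137.000, f=1/298.257222101): X=4129627.3470, Y=682705.1137, Z=4797498.9203

X=4129627.347 m, Y=682705.114 m, Z=4797498.920 m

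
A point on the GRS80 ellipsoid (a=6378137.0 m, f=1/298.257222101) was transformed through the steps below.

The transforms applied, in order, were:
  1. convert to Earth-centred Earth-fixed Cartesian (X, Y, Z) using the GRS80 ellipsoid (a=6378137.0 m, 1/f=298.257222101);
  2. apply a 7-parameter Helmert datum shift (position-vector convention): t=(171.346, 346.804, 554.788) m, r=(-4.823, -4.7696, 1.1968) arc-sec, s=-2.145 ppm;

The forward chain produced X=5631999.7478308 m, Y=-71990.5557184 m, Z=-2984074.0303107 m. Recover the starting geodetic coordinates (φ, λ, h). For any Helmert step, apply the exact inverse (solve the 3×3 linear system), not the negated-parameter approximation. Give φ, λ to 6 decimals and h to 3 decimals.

start: X=5631999.7478, Y=-71990.5557, Z=-2984074.0303 m
→ Helmert⁻¹: X=5631771.0438, Y=-72300.4003, Z=-2984767.1382
→ geod (Bowring, a=6378137.000): φ=-28.08057800°, λ=-0.73552000°, h=808.1100 m

φ=-28.080578°, λ=-0.735520°, h=808.110 m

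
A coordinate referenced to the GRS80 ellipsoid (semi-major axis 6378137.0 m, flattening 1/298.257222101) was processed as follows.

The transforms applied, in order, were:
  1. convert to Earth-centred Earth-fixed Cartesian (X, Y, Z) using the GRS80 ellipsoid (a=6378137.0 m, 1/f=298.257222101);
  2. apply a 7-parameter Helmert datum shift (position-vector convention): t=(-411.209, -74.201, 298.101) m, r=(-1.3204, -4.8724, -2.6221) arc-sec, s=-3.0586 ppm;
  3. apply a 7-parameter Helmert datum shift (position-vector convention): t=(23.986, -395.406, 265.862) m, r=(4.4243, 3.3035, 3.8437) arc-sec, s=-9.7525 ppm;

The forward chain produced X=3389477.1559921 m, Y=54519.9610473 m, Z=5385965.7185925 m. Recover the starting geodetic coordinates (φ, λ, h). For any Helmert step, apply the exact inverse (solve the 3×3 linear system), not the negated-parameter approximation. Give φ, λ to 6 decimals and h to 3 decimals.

start: X=3389477.1560, Y=54519.9610, Z=5385965.7186 m
→ Helmert⁻¹: X=3389400.9922, Y=54968.2653, Z=5385805.4861
→ Helmert⁻¹: X=3389949.0848, Y=55051.2539, Z=5385444.1321
→ geod (Bowring, a=6378137.000): φ=57.98084500°, λ=0.93037600°, h=987.4850 m

φ=57.980845°, λ=0.930376°, h=987.485 m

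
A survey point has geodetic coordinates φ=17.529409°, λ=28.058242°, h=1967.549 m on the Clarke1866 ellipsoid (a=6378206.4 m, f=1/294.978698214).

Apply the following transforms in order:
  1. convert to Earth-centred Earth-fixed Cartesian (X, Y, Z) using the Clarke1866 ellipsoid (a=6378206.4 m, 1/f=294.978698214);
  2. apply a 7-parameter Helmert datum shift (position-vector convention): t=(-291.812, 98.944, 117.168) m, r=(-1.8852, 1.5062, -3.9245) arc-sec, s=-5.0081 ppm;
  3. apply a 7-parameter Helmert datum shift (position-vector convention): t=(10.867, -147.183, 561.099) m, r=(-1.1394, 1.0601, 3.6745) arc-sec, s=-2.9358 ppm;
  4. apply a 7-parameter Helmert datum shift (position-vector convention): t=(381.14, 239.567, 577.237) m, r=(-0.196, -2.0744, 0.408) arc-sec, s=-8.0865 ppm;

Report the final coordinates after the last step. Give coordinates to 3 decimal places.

start: φ=17.529409°, λ=28.058242°, h=1967.549 m
→ ECEF (a=6378206.400, f=1/294.978698214): X=5370502.4306, Y=2862553.1746, Z=1909261.2466
→ Helmert 7p (PV): X=5370252.1286, Y=2862553.0512, Z=1909303.4734
→ Helmert 7p (PV): X=5370206.0477, Y=2862503.6792, Z=1909815.5541
→ Helmert 7p (PV): X=5370518.8926, Y=2862732.5357, Z=1910428.6349

X=5370518.893 m, Y=2862732.536 m, Z=1910428.635 m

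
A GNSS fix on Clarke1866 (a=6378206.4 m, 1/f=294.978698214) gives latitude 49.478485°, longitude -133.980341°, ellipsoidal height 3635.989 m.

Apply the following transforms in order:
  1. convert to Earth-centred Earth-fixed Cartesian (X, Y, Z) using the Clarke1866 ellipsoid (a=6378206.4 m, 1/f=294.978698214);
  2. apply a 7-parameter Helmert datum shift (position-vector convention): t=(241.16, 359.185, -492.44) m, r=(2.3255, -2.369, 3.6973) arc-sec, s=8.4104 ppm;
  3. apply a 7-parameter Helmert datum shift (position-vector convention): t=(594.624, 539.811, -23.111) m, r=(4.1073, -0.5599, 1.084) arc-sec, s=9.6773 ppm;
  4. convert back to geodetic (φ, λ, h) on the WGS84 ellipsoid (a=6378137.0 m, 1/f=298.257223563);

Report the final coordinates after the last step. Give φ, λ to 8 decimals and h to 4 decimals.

start: φ=49.478485°, λ=-133.980341°, h=3635.989 m
→ ECEF (a=6378206.400, f=1/294.978698214): X=-2885019.6192, Y=-2989577.3756, Z=4827862.0003
→ Helmert 7p (PV): X=-2884804.5843, Y=-2989349.4800, Z=4827343.3233
→ Helmert 7p (PV): X=-2884235.2709, Y=-2988949.8853, Z=4827299.5704
→ geod (Bowring, a=6378137.000): φ=49.47989336°, λ=-133.97856620°, h=2493.3154 m

φ=49.47989336°, λ=-133.97856620°, h=2493.3154 m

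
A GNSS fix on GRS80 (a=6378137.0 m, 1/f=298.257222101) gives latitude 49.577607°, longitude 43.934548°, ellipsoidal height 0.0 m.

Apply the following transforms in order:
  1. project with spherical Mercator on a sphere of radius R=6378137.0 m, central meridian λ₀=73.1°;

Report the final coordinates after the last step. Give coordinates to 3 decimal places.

start: φ=49.577607°, λ=43.934548°, h=0.000 m
→ merc (R=6378137.0, λ₀=73.1°): E=-3246683.2654, N=6373443.6335

E=-3246683.265 m, N=6373443.634 m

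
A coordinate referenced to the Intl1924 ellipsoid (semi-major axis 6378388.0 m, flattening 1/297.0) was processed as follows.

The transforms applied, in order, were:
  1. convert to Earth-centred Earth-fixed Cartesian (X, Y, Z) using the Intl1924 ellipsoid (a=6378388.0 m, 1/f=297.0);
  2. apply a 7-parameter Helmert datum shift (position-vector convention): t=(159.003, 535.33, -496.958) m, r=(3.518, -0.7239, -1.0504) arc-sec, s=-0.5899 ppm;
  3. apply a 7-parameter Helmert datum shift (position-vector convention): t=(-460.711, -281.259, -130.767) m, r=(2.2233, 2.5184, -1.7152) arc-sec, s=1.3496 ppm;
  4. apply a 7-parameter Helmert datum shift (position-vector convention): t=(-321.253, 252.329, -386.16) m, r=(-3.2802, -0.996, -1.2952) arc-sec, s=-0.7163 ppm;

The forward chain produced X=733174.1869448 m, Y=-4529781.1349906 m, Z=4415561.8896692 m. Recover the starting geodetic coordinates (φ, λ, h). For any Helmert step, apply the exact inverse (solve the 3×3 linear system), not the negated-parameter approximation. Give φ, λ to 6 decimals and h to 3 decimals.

start: X=733174.1869, Y=-4529781.1350, Z=4415561.8897 m
→ Helmert⁻¹: X=733545.7344, Y=-4530102.3277, Z=4415875.6291
→ Helmert⁻¹: X=733989.2040, Y=-4529761.2517, Z=4416058.2237
→ Helmert⁻¹: X=733869.2045, Y=-4530220.1880, Z=4416632.4777
→ geod (Bowring, a=6378388.000): φ=44.09485300°, λ=-80.79835300°, h=1274.9330 m

φ=44.094853°, λ=-80.798353°, h=1274.933 m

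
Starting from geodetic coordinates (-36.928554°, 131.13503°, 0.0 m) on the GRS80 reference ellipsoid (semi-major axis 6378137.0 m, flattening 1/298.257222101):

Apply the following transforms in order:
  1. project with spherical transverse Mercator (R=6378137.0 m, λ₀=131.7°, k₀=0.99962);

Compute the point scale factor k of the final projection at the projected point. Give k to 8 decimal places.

0.99965105

start: φ=-36.928554°, λ=131.135030°, h=0.000 m
→ into tm (λ₀=131.7°): φ=-36.92855400°, λ−λ₀=-0.56497000°
scale k = 0.99965105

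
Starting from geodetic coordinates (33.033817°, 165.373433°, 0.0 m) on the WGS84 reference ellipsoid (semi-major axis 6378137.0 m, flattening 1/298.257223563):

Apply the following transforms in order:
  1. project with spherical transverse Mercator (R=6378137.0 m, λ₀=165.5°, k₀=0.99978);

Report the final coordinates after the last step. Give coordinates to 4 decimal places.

start: φ=33.033817°, λ=165.373433°, h=0.000 m
→ tm (R=6378137.0, λ₀=165.5°): E=-11809.2174, N=3676505.7901

E=-11809.2174 m, N=3676505.7901 m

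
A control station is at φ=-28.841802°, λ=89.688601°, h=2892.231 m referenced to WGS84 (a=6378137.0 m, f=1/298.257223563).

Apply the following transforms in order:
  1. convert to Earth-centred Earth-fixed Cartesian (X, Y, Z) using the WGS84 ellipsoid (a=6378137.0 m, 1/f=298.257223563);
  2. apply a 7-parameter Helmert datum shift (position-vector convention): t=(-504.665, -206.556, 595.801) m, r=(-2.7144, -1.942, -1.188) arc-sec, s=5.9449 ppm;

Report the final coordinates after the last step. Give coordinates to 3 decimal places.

X=29958.627 m, Y=5593554.671 m, Z=-3059444.995 m

start: φ=-28.841802°, λ=89.688601°, h=2892.231 m
→ ECEF (a=6378137.000, f=1/298.257223563): X=30402.0830, Y=5593768.4167, Z=-3059949.2781
→ Helmert 7p (PV): X=29958.6265, Y=5593554.6715, Z=-3059444.9952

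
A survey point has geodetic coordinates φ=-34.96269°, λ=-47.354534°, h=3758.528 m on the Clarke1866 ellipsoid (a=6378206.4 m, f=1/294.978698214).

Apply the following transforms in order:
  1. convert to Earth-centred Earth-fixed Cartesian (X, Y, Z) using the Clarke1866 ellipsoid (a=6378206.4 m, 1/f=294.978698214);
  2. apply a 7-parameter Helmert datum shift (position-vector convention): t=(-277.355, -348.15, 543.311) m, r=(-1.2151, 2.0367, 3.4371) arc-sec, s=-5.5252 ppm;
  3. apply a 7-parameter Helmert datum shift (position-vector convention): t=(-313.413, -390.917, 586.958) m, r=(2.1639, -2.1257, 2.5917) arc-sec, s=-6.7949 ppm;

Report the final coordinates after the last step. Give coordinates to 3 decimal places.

X=3546660.225 m, Y=-3851962.702 m, Z=-3635282.624 m

start: φ=-34.962690°, λ=-47.354534°, h=3758.528 m
→ ECEF (a=6378206.400, f=1/294.978698214): X=3547180.5563, Y=-3851391.4824, Z=-3636441.4994
→ Helmert 7p (PV): X=3546911.8731, Y=-3851680.6665, Z=-3635890.4334
→ Helmert 7p (PV): X=3546660.2250, Y=-3851962.7019, Z=-3635282.6241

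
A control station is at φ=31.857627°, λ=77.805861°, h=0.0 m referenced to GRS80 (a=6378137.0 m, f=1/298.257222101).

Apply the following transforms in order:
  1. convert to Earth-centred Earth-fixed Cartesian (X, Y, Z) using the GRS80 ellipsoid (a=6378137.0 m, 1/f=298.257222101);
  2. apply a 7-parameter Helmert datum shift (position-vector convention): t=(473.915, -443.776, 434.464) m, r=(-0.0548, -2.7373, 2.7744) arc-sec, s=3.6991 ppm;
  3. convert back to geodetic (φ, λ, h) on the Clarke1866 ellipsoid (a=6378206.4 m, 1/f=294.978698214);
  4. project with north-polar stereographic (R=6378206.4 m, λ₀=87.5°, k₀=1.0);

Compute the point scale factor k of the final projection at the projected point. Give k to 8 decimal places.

start: φ=31.857627°, λ=77.805861°, h=0.000 m
→ ECEF (a=6378137.000, f=1/298.257222101): X=1145346.9976, Y=5300064.4369, Z=3347032.8247
→ Helmert 7p (PV): X=1145709.4417, Y=5299656.5614, Z=3347493.4614
→ geod (Bowring, a=6378206.400): φ=31.86460976°, λ=77.80120703°, h=-33.6841 m
→ into stereo (λ₀=87.5°): φ=31.86460976°, λ−λ₀=-9.69879297°
scale k = 1.30897433

1.30897433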